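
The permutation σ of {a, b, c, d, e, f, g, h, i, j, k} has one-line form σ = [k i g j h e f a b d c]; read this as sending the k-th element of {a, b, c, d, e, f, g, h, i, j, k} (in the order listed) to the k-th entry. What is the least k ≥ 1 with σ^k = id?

14

Writing σ as disjoint cycles, the cycle lengths are 7, 2, 2.
Since disjoint cycles commute, ord(σ) = lcm(7, 2, 2) = 14.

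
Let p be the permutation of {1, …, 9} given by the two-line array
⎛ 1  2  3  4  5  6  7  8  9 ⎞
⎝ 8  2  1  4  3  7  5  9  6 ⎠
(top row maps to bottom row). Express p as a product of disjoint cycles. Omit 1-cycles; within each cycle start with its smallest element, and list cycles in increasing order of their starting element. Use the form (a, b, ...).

Start at 1 and follow images: 1 → 8 → 9 → 6 → 7 → 5 → 3 → 1, giving the cycle (1, 8, 9, 6, 7, 5, 3).
Continuing from each remaining unvisited element yields (1, 8, 9, 6, 7, 5, 3).

(1, 8, 9, 6, 7, 5, 3)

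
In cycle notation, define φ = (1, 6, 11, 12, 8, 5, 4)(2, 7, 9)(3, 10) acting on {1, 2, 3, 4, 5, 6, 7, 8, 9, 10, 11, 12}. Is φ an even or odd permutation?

odd

The cycle lengths are 7, 3, 2.
A cycle of length ℓ contributes ℓ−1 transpositions, so φ is a product of 6 + 2 + 1 = 9 transpositions — odd.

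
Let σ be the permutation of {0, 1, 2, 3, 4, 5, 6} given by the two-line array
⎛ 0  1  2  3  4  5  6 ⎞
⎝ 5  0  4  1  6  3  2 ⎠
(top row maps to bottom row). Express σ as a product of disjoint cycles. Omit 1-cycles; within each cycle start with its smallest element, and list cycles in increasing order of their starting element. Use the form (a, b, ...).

Start at 0 and follow images: 0 → 5 → 3 → 1 → 0, giving the cycle (0, 5, 3, 1).
Repeating from the next unused element and collecting all non-trivial cycles gives (0, 5, 3, 1)(2, 4, 6).

(0, 5, 3, 1)(2, 4, 6)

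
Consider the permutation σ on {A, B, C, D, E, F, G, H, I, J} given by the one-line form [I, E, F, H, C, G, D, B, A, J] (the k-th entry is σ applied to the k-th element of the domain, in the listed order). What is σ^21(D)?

D

Tracing D → H → … returns to D after 7 steps, so D lies in a 7-cycle (B E C F G D H).
On a 7-cycle, σ^7 is the identity, so σ^21 = σ^0 there (21 ≡ 0 mod 7).
So σ^21(D) = D.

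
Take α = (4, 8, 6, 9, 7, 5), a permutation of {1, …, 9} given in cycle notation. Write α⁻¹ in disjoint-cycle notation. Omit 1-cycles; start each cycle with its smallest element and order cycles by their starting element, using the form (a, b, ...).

(4, 5, 7, 9, 6, 8)

Inverting a permutation written in cycle notation just reverses the order within every cycle.
Reversing each cycle of α and rotating so the smallest element leads gives (4, 5, 7, 9, 6, 8).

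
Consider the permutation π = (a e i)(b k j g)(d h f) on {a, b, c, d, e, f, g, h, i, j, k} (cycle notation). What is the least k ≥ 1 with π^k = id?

12

The cycle type of π is (4, 3, 3, 1).
The order is lcm(4, 3, 3) = 12.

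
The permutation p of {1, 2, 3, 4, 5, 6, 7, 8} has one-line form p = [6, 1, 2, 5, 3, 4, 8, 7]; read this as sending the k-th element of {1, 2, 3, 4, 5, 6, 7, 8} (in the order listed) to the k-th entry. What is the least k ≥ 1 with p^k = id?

6

The disjoint-cycle form of p has cycle lengths 6, 2.
The order is lcm(6, 2) = 6.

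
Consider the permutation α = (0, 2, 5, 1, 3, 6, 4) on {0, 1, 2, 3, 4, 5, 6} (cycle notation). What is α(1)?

3

Within (0, 2, 5, 1, 3, 6, 4), 1 ↦ 3.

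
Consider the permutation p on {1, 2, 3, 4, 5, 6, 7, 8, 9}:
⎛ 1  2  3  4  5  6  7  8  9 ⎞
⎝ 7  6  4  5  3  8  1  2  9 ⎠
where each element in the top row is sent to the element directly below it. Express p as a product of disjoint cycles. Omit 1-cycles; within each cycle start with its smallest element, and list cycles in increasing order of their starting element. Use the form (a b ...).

(1 7)(2 6 8)(3 4 5)

Iterating p from 1 gives 1 → 7 → 1; that is the 2-cycle (1 7).
Repeating from the next unused element and collecting all non-trivial cycles gives (1 7)(2 6 8)(3 4 5).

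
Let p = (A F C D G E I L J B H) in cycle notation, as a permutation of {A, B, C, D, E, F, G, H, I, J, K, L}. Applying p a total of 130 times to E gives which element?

D

E lies in the 11-cycle (A F C D G E I L J B H).
On an 11-cycle, p^11 is the identity, so p^130 = p^9 there (130 ≡ 9 mod 11).
Advancing 9 steps from E: E → I → L → J → B → H → A → F → C → D.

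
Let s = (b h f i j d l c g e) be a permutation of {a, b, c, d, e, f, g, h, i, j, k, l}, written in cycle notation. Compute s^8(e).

c

e lies in the 10-cycle (b h f i j d l c g e).
Advancing 8 steps from e: e → b → h → f → i → j → d → l → c.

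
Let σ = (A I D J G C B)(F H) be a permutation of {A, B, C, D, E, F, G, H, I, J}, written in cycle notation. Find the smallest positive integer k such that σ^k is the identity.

The disjoint cycles have lengths 7, 2, 1.
Since disjoint cycles commute, ord(σ) = lcm(7, 2) = 14.

14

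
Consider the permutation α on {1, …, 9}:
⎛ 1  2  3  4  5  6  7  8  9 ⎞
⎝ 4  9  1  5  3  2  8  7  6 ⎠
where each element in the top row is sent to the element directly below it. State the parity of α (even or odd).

In disjoint-cycle form the cycle lengths are 4, 3, 2.
A cycle is odd iff its length is even; α has 2 even-length cycles, so sgn(α) = (−1)^2 and α is even.

even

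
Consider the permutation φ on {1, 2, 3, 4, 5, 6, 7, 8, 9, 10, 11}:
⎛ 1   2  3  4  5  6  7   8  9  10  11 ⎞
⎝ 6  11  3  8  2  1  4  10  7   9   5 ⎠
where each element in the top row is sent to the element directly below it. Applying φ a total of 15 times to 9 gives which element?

Tracing 9 → 7 → … returns to 9 after 5 steps, so 9 lies in a 5-cycle (4, 8, 10, 9, 7).
On a 5-cycle, φ^5 is the identity, so φ^15 = φ^0 there (15 ≡ 0 mod 5).
So φ^15(9) = 9.

9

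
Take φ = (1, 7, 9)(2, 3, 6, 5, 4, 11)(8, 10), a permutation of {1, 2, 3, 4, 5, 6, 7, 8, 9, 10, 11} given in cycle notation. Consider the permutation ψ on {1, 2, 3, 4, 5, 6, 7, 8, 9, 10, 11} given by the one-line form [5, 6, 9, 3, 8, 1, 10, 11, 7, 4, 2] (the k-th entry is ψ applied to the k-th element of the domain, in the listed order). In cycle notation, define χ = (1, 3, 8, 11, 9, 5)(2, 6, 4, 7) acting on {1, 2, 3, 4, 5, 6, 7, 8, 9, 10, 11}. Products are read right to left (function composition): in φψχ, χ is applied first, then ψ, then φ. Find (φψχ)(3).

Chase 3: χ(3) = 8; ψ(8) = 11; φ(11) = 2. Hence (φψχ)(3) = 2.

2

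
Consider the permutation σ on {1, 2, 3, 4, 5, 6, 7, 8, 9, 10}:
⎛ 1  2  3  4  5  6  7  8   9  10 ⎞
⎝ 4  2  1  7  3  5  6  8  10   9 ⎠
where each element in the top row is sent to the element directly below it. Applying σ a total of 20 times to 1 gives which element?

7

Tracing 1 → 4 → … returns to 1 after 6 steps, so 1 lies in a 6-cycle (1 4 7 6 5 3).
Since the cycle has length 6, σ^20 acts on it the same as σ^2 (20 mod 6 = 2).
Advancing 2 steps from 1: 1 → 4 → 7.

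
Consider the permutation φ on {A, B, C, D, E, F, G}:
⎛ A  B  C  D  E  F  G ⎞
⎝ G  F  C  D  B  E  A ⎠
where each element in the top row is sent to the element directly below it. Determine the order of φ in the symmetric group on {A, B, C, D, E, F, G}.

6

The disjoint-cycle form of φ has cycle lengths 3, 2, 1, 1.
The order is lcm(3, 2) = 6.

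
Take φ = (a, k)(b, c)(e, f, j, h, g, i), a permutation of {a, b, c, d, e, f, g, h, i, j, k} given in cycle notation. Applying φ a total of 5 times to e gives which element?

i

e lies in the 6-cycle (e, f, j, h, g, i).
Advancing 5 steps from e: e → f → j → h → g → i.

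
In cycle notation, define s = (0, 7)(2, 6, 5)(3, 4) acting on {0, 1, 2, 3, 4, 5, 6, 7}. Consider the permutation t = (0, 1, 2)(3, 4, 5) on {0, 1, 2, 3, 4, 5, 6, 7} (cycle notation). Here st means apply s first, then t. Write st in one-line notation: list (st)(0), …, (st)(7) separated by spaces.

(st)(x) = t(s(x)). Computing each image: t(s(0)) = t(7) = 7, t(s(1)) = t(1) = 2, t(s(2)) = t(6) = 6, t(s(3)) = t(4) = 5, t(s(4)) = t(3) = 4, t(s(5)) = t(2) = 0, t(s(6)) = t(5) = 3, t(s(7)) = t(0) = 1.
Hence st = [7 2 6 5 4 0 3 1].

7 2 6 5 4 0 3 1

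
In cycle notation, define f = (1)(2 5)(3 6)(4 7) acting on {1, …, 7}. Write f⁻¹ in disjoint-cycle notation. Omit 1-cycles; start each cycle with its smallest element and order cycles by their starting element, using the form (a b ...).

Inverting a permutation written in cycle notation just reverses the order within every cycle.
Reversing each cycle of f and rotating so the smallest element leads gives (2 5)(3 6)(4 7).

(2 5)(3 6)(4 7)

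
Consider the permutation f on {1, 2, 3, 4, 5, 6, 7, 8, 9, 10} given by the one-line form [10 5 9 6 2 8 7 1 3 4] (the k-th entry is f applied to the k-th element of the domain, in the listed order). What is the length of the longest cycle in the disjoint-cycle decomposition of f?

Decomposing into disjoint cycles gives (1 10 4 6 8)(2 5)(3 9); the longest has length 5.

5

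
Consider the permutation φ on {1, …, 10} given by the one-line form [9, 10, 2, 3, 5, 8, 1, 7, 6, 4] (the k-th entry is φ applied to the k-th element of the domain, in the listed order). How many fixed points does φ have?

The fixed points (elements with φ(x) = x) are {5}, so there is 1.

1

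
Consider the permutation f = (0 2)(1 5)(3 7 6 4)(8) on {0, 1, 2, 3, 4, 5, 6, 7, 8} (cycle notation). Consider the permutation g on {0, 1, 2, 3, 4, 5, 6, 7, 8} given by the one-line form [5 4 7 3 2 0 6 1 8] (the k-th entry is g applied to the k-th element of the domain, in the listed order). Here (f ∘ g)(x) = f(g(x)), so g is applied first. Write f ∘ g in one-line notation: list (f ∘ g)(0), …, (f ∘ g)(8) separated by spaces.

Chase each element through g then f: 0 → 5 → 1; 1 → 4 → 3; 2 → 7 → 6; 3 → 3 → 7; 4 → 2 → 0; 5 → 0 → 2; 6 → 6 → 4; 7 → 1 → 5; 8 → 8 → 8.
Collecting the images, f ∘ g = [1 3 6 7 0 2 4 5 8].

1 3 6 7 0 2 4 5 8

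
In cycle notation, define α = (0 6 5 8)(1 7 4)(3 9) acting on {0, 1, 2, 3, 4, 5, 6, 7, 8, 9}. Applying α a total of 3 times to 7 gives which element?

7

7 lies in the 3-cycle (1 7 4).
Powers repeat with period 3 on this cycle, and 3 mod 3 = 0, so α^3(7) = α^0(7).
So α^3(7) = 7.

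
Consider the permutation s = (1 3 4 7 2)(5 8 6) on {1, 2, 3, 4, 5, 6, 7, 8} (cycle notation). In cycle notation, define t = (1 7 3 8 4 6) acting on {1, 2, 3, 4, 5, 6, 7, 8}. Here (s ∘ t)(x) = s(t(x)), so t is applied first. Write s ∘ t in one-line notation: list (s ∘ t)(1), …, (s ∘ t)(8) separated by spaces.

Chase each element through t then s: 1 → 7 → 2; 2 → 2 → 1; 3 → 8 → 6; 4 → 6 → 5; 5 → 5 → 8; 6 → 1 → 3; 7 → 3 → 4; 8 → 4 → 7.
Collecting the images, s ∘ t = [2 1 6 5 8 3 4 7].

2 1 6 5 8 3 4 7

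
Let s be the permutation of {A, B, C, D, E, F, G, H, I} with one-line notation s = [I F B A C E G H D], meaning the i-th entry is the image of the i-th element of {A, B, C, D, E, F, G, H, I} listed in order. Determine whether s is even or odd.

In disjoint-cycle form the cycle lengths are 4, 3, 1, 1.
A cycle is odd iff its length is even; s has 1 even-length cycle, so sgn(s) = (−1)^1 and s is odd.

odd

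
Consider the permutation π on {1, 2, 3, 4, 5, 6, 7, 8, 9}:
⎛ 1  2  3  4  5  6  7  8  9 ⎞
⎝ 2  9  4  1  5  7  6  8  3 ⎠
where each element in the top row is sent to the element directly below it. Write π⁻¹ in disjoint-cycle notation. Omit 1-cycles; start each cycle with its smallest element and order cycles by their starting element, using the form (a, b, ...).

(1, 4, 3, 9, 2)(6, 7)

The cycle decomposition of π is (1, 2, 9, 3, 4)(6, 7).
Reversing each cycle (and rotating so the smallest element leads) gives π⁻¹ = (1, 4, 3, 9, 2)(6, 7).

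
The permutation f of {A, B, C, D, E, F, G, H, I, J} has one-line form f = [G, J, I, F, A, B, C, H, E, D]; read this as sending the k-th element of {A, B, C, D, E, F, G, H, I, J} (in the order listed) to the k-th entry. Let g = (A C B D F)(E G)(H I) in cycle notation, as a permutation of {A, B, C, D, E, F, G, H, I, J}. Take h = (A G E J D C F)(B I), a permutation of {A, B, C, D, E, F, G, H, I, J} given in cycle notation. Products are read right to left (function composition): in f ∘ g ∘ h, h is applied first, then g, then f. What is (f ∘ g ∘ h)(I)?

Chase I: h(I) = B; g(B) = D; f(D) = F. Hence (f ∘ g ∘ h)(I) = F.

F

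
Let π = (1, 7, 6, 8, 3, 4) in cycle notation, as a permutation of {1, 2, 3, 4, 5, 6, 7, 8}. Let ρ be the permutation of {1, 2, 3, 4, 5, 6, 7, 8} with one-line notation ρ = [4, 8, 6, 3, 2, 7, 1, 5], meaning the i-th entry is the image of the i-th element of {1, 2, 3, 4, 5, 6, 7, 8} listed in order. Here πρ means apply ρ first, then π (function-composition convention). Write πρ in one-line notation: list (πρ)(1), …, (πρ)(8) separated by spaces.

1 3 8 4 2 6 7 5

For each element, apply ρ then π: 1 → 4 → 1; 2 → 8 → 3; 3 → 6 → 8; 4 → 3 → 4; 5 → 2 → 2; 6 → 7 → 6; 7 → 1 → 7; 8 → 5 → 5.
So πρ in one-line form is 1 3 8 4 2 6 7 5.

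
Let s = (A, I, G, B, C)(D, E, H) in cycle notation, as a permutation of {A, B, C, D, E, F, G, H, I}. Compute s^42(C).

C lies in the 5-cycle (A, I, G, B, C).
Since the cycle has length 5, s^42 acts on it the same as s^2 (42 mod 5 = 2).
Stepping 2 places around the cycle: C → A → I.

I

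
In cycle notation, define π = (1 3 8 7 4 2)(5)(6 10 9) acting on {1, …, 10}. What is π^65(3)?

3 lies in the 6-cycle (1 3 8 7 4 2).
On a 6-cycle, π^6 is the identity, so π^65 = π^5 there (65 ≡ 5 mod 6).
Advancing 5 steps from 3: 3 → 8 → 7 → 4 → 2 → 1.

1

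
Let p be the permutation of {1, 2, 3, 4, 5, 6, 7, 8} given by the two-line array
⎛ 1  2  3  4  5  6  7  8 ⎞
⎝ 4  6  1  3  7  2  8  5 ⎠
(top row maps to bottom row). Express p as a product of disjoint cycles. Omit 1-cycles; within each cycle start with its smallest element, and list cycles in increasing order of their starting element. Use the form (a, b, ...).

From 1: 1 → 4 → 3 → 1, closing the cycle (1, 4, 3).
Continuing from each remaining unvisited element yields (1, 4, 3)(2, 6)(5, 7, 8).

(1, 4, 3)(2, 6)(5, 7, 8)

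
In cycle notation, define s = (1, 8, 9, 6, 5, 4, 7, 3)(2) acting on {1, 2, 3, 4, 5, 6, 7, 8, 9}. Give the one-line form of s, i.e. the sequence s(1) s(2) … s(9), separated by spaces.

8 2 1 7 4 5 3 9 6

Reading each image from the cycles: 1→8, 2→2, 3→1, 4→7, 5→4, 6→5, 7→3, 8→9, 9→6.
Listing these in domain order gives 8 2 1 7 4 5 3 9 6.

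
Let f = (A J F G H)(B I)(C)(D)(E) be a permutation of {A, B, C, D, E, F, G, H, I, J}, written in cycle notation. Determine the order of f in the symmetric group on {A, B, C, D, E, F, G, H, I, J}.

10

The cycle type of f is (5, 2, 1, 1, 1).
The order of f is the least common multiple of its cycle lengths: lcm(5, 2) = 10.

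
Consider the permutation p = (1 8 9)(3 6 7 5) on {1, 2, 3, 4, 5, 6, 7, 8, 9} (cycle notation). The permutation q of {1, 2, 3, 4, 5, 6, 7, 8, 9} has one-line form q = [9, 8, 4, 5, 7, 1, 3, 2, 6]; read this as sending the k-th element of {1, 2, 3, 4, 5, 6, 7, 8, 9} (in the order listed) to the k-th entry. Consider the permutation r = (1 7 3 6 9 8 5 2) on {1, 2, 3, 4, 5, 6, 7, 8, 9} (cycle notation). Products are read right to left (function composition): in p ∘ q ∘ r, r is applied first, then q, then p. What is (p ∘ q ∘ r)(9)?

2

Apply the permutations in order: r(9) = 8, then q(8) = 2, then p(2) = 2. So (p ∘ q ∘ r)(9) = 2.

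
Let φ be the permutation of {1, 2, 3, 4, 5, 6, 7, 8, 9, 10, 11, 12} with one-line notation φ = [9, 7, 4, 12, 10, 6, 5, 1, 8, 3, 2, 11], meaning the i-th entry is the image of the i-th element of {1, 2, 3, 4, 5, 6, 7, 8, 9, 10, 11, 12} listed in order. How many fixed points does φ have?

The fixed points (elements with φ(x) = x) are {6}, so there is 1.

1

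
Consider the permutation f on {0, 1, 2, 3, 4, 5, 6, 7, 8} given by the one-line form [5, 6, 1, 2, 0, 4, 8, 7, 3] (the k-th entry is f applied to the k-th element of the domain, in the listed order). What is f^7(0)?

5

Tracing 0 → 5 → … returns to 0 after 3 steps, so 0 lies in a 3-cycle (0, 5, 4).
On a 3-cycle, f^3 is the identity, so f^7 = f^1 there (7 ≡ 1 mod 3).
Stepping 1 place around the cycle: 0 → 5.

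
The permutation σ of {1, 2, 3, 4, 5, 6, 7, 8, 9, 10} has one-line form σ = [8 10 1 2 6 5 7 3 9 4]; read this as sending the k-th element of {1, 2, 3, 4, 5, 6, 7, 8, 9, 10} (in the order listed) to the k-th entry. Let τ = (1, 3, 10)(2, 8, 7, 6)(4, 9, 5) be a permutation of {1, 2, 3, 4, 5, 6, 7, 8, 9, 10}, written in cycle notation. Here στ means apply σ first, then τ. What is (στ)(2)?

1

First apply σ: σ(2) = 10, then τ(10) = 1. Thus (στ)(2) = 1.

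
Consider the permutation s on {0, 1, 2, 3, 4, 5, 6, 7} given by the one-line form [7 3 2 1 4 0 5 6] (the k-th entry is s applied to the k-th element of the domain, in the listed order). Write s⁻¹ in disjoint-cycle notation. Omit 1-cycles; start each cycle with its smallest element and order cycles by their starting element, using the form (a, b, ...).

First write s in disjoint cycles: (0, 7, 6, 5)(1, 3).
The inverse reverses every cycle; in canonical form, s⁻¹ = (0, 5, 6, 7)(1, 3).

(0, 5, 6, 7)(1, 3)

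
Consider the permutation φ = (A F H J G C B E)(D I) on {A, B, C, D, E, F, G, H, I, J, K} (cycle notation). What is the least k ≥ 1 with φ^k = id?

8

The cycle type of φ is (8, 2, 1).
The order of φ is the least common multiple of its cycle lengths: lcm(8, 2) = 8.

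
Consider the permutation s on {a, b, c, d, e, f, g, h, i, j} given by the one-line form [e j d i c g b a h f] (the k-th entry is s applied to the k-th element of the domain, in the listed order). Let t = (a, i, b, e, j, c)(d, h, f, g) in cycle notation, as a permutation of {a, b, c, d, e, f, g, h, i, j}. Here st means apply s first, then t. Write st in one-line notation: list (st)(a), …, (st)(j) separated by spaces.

j c h b a d e i f g

For each element, apply s then t: a → e → j; b → j → c; c → d → h; d → i → b; e → c → a; f → g → d; g → b → e; h → a → i; i → h → f; j → f → g.
Collecting the images, st = [j c h b a d e i f g].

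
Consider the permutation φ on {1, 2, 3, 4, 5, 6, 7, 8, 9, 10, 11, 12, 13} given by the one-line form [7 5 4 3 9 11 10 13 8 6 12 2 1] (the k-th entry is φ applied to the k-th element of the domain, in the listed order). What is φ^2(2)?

Tracing 2 → 5 → … returns to 2 after 11 steps, so 2 lies in an 11-cycle (1, 7, 10, 6, 11, 12, 2, 5, 9, 8, 13).
Stepping 2 places around the cycle: 2 → 5 → 9.

9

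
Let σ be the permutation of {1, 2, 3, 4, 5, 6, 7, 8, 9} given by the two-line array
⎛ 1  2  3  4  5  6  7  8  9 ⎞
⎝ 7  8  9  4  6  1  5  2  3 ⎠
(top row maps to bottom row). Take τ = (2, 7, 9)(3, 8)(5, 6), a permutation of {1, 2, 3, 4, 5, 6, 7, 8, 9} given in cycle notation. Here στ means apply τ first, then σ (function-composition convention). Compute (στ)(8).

9

(στ)(8) = σ(τ(8)). τ(8) = 3, then σ(3) = 9. So (στ)(8) = 9.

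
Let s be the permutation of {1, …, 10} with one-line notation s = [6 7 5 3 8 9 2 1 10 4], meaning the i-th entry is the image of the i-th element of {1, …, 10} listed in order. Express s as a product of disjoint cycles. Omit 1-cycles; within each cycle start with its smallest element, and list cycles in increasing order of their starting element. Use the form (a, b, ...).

Start at 1 and follow images: 1 → 6 → 9 → 10 → 4 → 3 → 5 → 8 → 1, giving the cycle (1, 6, 9, 10, 4, 3, 5, 8).
Continuing from each remaining unvisited element yields (1, 6, 9, 10, 4, 3, 5, 8)(2, 7).

(1, 6, 9, 10, 4, 3, 5, 8)(2, 7)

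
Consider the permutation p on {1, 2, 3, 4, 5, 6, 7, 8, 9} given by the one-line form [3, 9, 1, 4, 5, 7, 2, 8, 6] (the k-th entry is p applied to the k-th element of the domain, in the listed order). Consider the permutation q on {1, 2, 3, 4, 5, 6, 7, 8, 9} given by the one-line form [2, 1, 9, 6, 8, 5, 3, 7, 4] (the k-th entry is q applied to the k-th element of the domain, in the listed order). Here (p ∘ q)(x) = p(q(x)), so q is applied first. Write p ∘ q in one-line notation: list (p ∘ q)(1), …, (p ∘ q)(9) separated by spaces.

9 3 6 7 8 5 1 2 4

(p ∘ q)(x) = p(q(x)). Computing each image: p(q(1)) = p(2) = 9, p(q(2)) = p(1) = 3, p(q(3)) = p(9) = 6, p(q(4)) = p(6) = 7, p(q(5)) = p(8) = 8, p(q(6)) = p(5) = 5, p(q(7)) = p(3) = 1, p(q(8)) = p(7) = 2, p(q(9)) = p(4) = 4.
Hence p ∘ q = [9 3 6 7 8 5 1 2 4].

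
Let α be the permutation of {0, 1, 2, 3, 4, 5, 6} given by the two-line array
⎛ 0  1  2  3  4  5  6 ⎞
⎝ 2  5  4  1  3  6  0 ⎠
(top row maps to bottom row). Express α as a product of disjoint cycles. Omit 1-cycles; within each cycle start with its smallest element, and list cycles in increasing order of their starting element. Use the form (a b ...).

From 0: 0 → 2 → 4 → 3 → 1 → 5 → 6 → 0, closing the cycle (0 2 4 3 1 5 6).
Repeating from the next unused element and collecting all non-trivial cycles gives (0 2 4 3 1 5 6).

(0 2 4 3 1 5 6)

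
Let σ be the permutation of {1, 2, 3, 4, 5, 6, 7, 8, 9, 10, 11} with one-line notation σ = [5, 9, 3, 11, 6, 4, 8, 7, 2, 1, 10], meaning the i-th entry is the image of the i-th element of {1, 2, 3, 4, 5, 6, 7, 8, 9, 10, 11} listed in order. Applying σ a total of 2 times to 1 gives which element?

Tracing 1 → 5 → … returns to 1 after 6 steps, so 1 lies in a 6-cycle (1 5 6 4 11 10).
Advancing 2 steps from 1: 1 → 5 → 6.

6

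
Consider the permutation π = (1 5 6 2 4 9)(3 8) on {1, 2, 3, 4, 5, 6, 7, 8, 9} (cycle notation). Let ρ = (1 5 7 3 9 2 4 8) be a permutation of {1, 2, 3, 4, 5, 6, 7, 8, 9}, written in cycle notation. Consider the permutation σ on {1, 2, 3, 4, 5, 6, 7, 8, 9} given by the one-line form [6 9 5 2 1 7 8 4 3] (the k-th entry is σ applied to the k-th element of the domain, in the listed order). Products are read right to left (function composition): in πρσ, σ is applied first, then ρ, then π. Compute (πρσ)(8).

(πρσ)(8) = π(ρ(σ(8))). σ(8) = 4, then ρ(4) = 8, then π(8) = 3, so the result is 3.

3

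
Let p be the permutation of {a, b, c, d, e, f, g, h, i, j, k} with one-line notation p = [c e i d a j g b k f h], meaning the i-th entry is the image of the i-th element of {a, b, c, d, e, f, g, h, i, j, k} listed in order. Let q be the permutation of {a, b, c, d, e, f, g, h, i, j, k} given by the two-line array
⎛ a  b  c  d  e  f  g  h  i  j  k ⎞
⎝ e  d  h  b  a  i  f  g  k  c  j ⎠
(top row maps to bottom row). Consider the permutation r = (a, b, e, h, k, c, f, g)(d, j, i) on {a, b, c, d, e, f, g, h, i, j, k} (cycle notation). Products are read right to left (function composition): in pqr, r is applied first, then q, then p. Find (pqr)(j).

h

(pqr)(j) = p(q(r(j))). r(j) = i, then q(i) = k, then p(k) = h, so the result is h.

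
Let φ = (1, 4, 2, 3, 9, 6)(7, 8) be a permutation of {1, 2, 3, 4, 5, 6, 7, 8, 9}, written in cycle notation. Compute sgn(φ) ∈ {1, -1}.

1

The cycle lengths are 6, 2, 1.
A cycle is odd iff its length is even; φ has 2 even-length cycles, so sgn(φ) = (−1)^2 and φ is even.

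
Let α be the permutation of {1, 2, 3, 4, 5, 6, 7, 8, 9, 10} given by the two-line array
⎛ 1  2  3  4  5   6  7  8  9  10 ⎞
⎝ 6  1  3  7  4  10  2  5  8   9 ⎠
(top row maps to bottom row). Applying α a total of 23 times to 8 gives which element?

1

Tracing 8 → 5 → … returns to 8 after 9 steps, so 8 lies in a 9-cycle (1 6 10 9 8 5 4 7 2).
Powers repeat with period 9 on this cycle, and 23 mod 9 = 5, so α^23(8) = α^5(8).
Advancing 5 steps from 8: 8 → 5 → 4 → 7 → 2 → 1.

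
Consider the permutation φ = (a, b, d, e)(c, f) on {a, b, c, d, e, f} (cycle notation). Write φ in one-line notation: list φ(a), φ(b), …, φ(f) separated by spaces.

b d f e a c

Each element maps to the next entry in its cycle (wrapping to the front): a→b, b→d, c→f, d→e, e→a, f→c.
Listing these in domain order gives b d f e a c.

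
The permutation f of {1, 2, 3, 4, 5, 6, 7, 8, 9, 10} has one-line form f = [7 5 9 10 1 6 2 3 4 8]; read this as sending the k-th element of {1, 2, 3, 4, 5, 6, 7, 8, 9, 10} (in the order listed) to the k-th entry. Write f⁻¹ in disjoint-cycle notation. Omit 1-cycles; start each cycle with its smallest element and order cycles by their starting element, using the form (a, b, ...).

First write f in disjoint cycles: (1, 7, 2, 5)(3, 9, 4, 10, 8).
The inverse reverses every cycle; in canonical form, f⁻¹ = (1, 5, 2, 7)(3, 8, 10, 4, 9).

(1, 5, 2, 7)(3, 8, 10, 4, 9)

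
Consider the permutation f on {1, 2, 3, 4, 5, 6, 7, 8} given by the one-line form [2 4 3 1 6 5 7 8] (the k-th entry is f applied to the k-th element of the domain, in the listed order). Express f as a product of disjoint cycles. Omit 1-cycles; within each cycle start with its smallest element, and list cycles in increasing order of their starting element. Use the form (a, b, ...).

(1, 2, 4)(5, 6)

Iterating f from 1 gives 1 → 2 → 4 → 1; that is the 3-cycle (1, 2, 4).
Repeating from the next unused element and collecting all non-trivial cycles gives (1, 2, 4)(5, 6).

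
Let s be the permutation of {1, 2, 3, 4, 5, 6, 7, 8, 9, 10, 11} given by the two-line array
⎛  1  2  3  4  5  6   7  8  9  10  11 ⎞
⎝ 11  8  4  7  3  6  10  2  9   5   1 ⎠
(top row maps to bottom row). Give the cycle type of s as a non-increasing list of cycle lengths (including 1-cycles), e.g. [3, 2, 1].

[5, 2, 2, 1, 1]

The disjoint cycles are (1, 11)(2, 8)(3, 4, 7, 10, 5)(6)(9), with lengths 5, 2, 2, 1, 1 in non-increasing order.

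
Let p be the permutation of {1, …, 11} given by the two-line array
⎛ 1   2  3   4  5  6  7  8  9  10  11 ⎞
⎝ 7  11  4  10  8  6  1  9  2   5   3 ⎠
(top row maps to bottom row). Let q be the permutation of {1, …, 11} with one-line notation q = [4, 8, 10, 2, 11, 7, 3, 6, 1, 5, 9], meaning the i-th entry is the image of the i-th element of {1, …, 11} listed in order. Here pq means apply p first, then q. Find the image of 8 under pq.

First apply p: p(8) = 9, then q(9) = 1. Thus (pq)(8) = 1.

1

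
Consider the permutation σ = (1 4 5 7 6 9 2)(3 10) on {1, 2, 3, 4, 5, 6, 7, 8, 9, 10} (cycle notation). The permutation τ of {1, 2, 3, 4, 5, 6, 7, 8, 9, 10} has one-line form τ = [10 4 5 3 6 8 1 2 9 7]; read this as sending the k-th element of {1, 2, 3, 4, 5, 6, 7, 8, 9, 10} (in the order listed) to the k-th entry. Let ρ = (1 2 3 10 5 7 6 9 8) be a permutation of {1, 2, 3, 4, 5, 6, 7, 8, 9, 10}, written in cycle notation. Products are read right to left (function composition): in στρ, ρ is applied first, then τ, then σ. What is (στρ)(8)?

3

Apply the permutations in order: ρ(8) = 1, then τ(1) = 10, then σ(10) = 3. So (στρ)(8) = 3.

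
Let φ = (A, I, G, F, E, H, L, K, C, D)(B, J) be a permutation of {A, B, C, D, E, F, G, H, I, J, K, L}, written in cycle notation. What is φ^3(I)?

E

I lies in the 10-cycle (A, I, G, F, E, H, L, K, C, D).
Stepping 3 places around the cycle: I → G → F → E.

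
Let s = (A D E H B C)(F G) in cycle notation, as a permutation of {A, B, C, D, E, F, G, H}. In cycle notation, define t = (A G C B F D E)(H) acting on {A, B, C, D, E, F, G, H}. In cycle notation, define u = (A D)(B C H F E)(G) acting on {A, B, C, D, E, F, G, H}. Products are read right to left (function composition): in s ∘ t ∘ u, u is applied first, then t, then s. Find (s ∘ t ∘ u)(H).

(s ∘ t ∘ u)(H) = s(t(u(H))). u(H) = F, then t(F) = D, then s(D) = E, so the result is E.

E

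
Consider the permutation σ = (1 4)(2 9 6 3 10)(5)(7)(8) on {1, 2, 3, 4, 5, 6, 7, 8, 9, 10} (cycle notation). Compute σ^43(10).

6

10 lies in the 5-cycle (2 9 6 3 10).
Since the cycle has length 5, σ^43 acts on it the same as σ^3 (43 mod 5 = 3).
Stepping 3 places around the cycle: 10 → 2 → 9 → 6.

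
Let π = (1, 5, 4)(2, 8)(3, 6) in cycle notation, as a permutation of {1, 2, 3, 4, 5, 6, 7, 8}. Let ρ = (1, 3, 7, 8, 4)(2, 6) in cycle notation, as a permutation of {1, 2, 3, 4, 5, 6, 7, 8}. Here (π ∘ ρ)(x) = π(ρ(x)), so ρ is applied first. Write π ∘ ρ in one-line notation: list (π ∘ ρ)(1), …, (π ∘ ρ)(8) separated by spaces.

Chase each element through ρ then π: 1 → 3 → 6; 2 → 6 → 3; 3 → 7 → 7; 4 → 1 → 5; 5 → 5 → 4; 6 → 2 → 8; 7 → 8 → 2; 8 → 4 → 1.
Collecting the images, π ∘ ρ = [6 3 7 5 4 8 2 1].

6 3 7 5 4 8 2 1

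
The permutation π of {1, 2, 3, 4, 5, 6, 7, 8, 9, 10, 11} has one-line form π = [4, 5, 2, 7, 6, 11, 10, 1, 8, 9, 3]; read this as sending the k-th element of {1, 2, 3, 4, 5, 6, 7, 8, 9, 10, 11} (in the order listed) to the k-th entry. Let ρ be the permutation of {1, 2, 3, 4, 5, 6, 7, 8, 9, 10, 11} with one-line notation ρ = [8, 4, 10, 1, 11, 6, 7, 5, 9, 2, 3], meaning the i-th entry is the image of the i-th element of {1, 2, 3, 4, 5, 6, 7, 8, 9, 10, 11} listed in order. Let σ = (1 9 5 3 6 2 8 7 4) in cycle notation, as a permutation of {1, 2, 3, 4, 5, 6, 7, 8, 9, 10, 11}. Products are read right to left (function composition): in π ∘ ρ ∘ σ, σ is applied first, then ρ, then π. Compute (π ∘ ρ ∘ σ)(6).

(π ∘ ρ ∘ σ)(6) = π(ρ(σ(6))). σ(6) = 2, then ρ(2) = 4, then π(4) = 7, so the result is 7.

7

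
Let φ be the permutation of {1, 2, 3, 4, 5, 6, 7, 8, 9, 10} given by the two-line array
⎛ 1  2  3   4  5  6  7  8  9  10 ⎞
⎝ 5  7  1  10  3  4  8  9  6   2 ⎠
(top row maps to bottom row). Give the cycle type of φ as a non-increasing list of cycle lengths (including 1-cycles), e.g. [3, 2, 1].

[7, 3]

The disjoint cycles are (1 5 3)(2 7 8 9 6 4 10), with lengths 7, 3 in non-increasing order.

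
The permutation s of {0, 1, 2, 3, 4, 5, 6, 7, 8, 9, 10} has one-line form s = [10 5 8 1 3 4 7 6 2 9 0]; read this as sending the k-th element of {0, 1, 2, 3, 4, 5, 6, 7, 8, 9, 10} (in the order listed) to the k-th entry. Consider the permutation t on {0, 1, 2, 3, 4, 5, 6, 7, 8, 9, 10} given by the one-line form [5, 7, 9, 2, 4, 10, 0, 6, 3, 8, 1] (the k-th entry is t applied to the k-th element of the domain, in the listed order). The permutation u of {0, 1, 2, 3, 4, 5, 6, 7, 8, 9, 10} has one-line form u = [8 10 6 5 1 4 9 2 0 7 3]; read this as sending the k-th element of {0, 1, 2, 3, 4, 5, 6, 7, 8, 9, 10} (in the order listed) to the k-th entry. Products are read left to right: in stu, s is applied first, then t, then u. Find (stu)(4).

6

Apply the permutations in order: s(4) = 3, then t(3) = 2, then u(2) = 6. So (stu)(4) = 6.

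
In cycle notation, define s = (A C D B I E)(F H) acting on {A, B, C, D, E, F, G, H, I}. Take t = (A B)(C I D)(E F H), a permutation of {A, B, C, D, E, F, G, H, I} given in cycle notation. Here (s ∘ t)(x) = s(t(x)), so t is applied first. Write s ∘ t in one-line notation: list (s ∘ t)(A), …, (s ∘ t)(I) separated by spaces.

(s ∘ t)(x) = s(t(x)). Computing each image: s(t(A)) = s(B) = I, s(t(B)) = s(A) = C, s(t(C)) = s(I) = E, s(t(D)) = s(C) = D, s(t(E)) = s(F) = H, s(t(F)) = s(H) = F, s(t(G)) = s(G) = G, s(t(H)) = s(E) = A, s(t(I)) = s(D) = B.
Hence s ∘ t = [I C E D H F G A B].

I C E D H F G A B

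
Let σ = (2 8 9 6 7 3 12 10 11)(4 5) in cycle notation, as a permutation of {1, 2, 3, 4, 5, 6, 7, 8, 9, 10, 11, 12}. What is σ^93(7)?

7 lies in the 9-cycle (2 8 9 6 7 3 12 10 11).
Since the cycle has length 9, σ^93 acts on it the same as σ^3 (93 mod 9 = 3).
Stepping 3 places around the cycle: 7 → 3 → 12 → 10.

10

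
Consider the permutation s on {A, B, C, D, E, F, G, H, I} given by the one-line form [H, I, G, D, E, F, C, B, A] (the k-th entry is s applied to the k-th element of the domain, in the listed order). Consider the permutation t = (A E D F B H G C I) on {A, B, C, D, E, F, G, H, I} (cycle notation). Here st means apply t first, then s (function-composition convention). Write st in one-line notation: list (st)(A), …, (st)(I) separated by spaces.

E B A F D I G C H

Chase each element through t then s: A → E → E; B → H → B; C → I → A; D → F → F; E → D → D; F → B → I; G → C → G; H → G → C; I → A → H.
So st in one-line form is E B A F D I G C H.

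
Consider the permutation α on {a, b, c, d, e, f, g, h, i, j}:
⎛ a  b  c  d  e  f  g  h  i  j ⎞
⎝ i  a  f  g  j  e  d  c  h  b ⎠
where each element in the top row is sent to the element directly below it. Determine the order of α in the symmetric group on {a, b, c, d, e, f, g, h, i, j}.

Writing α as disjoint cycles, the cycle lengths are 8, 2.
Since disjoint cycles commute, ord(α) = lcm(8, 2) = 8.

8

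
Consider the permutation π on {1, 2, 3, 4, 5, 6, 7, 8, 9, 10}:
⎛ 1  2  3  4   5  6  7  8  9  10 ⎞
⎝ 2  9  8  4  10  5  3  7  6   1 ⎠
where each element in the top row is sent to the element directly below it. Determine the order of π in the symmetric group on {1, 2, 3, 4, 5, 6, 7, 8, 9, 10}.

Decomposing into disjoint cycles gives cycle lengths 6, 3, 1.
The order of π is the least common multiple of its cycle lengths: lcm(6, 3) = 6.

6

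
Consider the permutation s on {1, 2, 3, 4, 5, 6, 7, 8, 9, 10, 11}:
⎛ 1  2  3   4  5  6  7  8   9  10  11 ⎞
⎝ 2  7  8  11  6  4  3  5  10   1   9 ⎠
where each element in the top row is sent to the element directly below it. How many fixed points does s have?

0

No element satisfies s(x) = x, so there are 0 fixed points.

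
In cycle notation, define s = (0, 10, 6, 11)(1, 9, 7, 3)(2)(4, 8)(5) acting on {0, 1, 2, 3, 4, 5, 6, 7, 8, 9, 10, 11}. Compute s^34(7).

1

7 lies in the 4-cycle (1, 9, 7, 3).
Since the cycle has length 4, s^34 acts on it the same as s^2 (34 mod 4 = 2).
Stepping 2 places around the cycle: 7 → 3 → 1.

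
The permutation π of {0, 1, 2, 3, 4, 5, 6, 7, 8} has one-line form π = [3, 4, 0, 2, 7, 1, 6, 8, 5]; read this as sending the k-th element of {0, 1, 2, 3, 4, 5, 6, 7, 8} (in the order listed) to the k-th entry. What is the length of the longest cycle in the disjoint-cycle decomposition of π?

5

Decomposing into disjoint cycles gives (0, 3, 2)(1, 4, 7, 8, 5); the longest has length 5.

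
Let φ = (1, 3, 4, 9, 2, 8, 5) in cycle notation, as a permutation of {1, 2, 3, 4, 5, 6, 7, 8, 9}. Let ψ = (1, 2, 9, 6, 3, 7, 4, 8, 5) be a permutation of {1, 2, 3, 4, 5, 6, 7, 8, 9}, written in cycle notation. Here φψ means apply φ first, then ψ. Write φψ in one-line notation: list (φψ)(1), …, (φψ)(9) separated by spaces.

(φψ)(x) = ψ(φ(x)). Computing each image: ψ(φ(1)) = ψ(3) = 7, ψ(φ(2)) = ψ(8) = 5, ψ(φ(3)) = ψ(4) = 8, ψ(φ(4)) = ψ(9) = 6, ψ(φ(5)) = ψ(1) = 2, ψ(φ(6)) = ψ(6) = 3, ψ(φ(7)) = ψ(7) = 4, ψ(φ(8)) = ψ(5) = 1, ψ(φ(9)) = ψ(2) = 9.
Hence φψ = [7 5 8 6 2 3 4 1 9].

7 5 8 6 2 3 4 1 9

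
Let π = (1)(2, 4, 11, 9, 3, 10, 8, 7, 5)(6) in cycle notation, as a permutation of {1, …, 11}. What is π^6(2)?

2 lies in the 9-cycle (2, 4, 11, 9, 3, 10, 8, 7, 5).
Stepping 6 places around the cycle: 2 → 4 → 11 → 9 → 3 → 10 → 8.

8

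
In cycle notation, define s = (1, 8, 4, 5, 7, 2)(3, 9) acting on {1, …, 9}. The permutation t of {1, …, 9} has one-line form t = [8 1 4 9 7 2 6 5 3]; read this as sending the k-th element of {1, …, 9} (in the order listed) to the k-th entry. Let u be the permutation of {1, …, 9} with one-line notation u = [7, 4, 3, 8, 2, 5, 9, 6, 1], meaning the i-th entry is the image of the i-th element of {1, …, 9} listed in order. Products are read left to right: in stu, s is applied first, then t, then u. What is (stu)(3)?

3

(stu)(3) = u(t(s(3))). s(3) = 9, then t(9) = 3, then u(3) = 3, so the result is 3.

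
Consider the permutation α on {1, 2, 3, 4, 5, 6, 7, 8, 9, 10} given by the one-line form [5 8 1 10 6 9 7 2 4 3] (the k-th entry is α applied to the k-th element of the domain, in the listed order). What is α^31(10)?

5

Tracing 10 → 3 → … returns to 10 after 7 steps, so 10 lies in a 7-cycle (1, 5, 6, 9, 4, 10, 3).
On a 7-cycle, α^7 is the identity, so α^31 = α^3 there (31 ≡ 3 mod 7).
Advancing 3 steps from 10: 10 → 3 → 1 → 5.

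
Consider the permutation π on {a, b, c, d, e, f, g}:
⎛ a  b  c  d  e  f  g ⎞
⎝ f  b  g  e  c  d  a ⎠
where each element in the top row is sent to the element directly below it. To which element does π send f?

The entry below f in the array is d, so π(f) = d.

d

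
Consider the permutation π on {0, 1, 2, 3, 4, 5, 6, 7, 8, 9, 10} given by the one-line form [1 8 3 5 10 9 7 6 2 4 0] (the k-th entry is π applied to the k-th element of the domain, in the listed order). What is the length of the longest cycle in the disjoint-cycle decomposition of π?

Decomposing into disjoint cycles gives (0 1 8 2 3 5 9 4 10)(6 7); the longest has length 9.

9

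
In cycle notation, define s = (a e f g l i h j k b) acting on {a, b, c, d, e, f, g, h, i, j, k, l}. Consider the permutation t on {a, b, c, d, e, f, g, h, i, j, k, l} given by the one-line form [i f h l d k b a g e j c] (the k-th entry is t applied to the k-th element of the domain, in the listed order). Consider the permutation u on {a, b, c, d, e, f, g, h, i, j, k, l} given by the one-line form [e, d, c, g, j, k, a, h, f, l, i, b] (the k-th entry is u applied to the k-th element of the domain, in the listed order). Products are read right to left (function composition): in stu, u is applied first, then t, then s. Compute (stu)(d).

Apply the permutations in order: u(d) = g, then t(g) = b, then s(b) = a. So (stu)(d) = a.

a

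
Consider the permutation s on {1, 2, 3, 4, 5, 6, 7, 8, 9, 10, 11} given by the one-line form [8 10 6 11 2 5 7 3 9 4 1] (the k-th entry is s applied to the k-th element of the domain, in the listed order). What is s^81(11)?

Tracing 11 → 1 → … returns to 11 after 9 steps, so 11 lies in a 9-cycle (1 8 3 6 5 2 10 4 11).
Since the cycle has length 9, s^81 acts on it the same as s^0 (81 mod 9 = 0).
So s^81(11) = 11.

11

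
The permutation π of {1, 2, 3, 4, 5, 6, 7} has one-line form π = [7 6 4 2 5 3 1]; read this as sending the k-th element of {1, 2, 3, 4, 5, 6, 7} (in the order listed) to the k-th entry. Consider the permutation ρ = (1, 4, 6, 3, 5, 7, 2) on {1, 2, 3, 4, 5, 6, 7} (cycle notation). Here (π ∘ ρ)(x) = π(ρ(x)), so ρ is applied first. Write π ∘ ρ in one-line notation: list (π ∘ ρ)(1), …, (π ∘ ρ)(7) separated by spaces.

2 7 5 3 1 4 6

(π ∘ ρ)(x) = π(ρ(x)). Computing each image: π(ρ(1)) = π(4) = 2, π(ρ(2)) = π(1) = 7, π(ρ(3)) = π(5) = 5, π(ρ(4)) = π(6) = 3, π(ρ(5)) = π(7) = 1, π(ρ(6)) = π(3) = 4, π(ρ(7)) = π(2) = 6.
Hence π ∘ ρ = [2 7 5 3 1 4 6].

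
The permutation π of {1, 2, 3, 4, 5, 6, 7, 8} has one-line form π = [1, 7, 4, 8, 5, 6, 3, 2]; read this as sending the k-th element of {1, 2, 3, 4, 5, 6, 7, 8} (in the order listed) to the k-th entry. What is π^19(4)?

3

Tracing 4 → 8 → … returns to 4 after 5 steps, so 4 lies in a 5-cycle (2, 7, 3, 4, 8).
Powers repeat with period 5 on this cycle, and 19 mod 5 = 4, so π^19(4) = π^4(4).
Advancing 4 steps from 4: 4 → 8 → 2 → 7 → 3.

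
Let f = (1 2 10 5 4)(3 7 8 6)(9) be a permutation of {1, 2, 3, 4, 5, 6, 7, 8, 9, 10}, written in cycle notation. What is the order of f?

20

The disjoint cycles have lengths 5, 4, 1.
Since disjoint cycles commute, ord(f) = lcm(5, 4) = 20.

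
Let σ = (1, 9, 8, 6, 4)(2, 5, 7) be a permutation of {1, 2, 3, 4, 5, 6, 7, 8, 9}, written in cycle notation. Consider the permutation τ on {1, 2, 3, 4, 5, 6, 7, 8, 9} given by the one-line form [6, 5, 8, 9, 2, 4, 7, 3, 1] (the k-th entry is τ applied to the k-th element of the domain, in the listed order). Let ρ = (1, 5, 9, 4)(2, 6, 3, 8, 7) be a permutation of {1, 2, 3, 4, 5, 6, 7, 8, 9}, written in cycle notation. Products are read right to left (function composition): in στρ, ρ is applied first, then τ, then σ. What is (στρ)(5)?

9

Chase 5: ρ(5) = 9; τ(9) = 1; σ(1) = 9. Hence (στρ)(5) = 9.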